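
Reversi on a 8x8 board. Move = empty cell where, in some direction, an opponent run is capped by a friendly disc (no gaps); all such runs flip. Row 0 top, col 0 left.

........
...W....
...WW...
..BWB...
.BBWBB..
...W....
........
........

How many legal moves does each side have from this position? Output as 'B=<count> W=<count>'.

Answer: B=8 W=11

Derivation:
-- B to move --
(0,2): no bracket -> illegal
(0,3): no bracket -> illegal
(0,4): no bracket -> illegal
(1,2): flips 1 -> legal
(1,4): flips 2 -> legal
(1,5): flips 2 -> legal
(2,2): flips 1 -> legal
(2,5): no bracket -> illegal
(3,5): no bracket -> illegal
(5,2): flips 1 -> legal
(5,4): flips 1 -> legal
(6,2): flips 1 -> legal
(6,3): no bracket -> illegal
(6,4): flips 1 -> legal
B mobility = 8
-- W to move --
(2,1): flips 1 -> legal
(2,2): no bracket -> illegal
(2,5): flips 1 -> legal
(3,0): no bracket -> illegal
(3,1): flips 2 -> legal
(3,5): flips 2 -> legal
(3,6): no bracket -> illegal
(4,0): flips 2 -> legal
(4,6): flips 2 -> legal
(5,0): flips 2 -> legal
(5,1): flips 1 -> legal
(5,2): no bracket -> illegal
(5,4): flips 2 -> legal
(5,5): flips 1 -> legal
(5,6): flips 2 -> legal
W mobility = 11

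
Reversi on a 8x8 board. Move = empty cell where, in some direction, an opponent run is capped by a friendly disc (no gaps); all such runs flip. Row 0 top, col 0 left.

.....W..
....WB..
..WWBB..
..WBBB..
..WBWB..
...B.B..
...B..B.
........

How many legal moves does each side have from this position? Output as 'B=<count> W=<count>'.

Answer: B=10 W=12

Derivation:
-- B to move --
(0,3): flips 1 -> legal
(0,4): flips 1 -> legal
(0,6): no bracket -> illegal
(1,1): flips 1 -> legal
(1,2): flips 1 -> legal
(1,3): flips 2 -> legal
(1,6): no bracket -> illegal
(2,1): flips 3 -> legal
(3,1): flips 2 -> legal
(4,1): flips 1 -> legal
(5,1): flips 1 -> legal
(5,2): no bracket -> illegal
(5,4): flips 1 -> legal
B mobility = 10
-- W to move --
(0,4): no bracket -> illegal
(0,6): flips 3 -> legal
(1,3): no bracket -> illegal
(1,6): flips 1 -> legal
(2,6): flips 3 -> legal
(3,6): flips 4 -> legal
(4,6): flips 1 -> legal
(5,2): no bracket -> illegal
(5,4): flips 1 -> legal
(5,6): flips 2 -> legal
(5,7): no bracket -> illegal
(6,2): flips 1 -> legal
(6,4): flips 1 -> legal
(6,5): flips 5 -> legal
(6,7): no bracket -> illegal
(7,2): no bracket -> illegal
(7,3): flips 4 -> legal
(7,4): no bracket -> illegal
(7,5): no bracket -> illegal
(7,6): no bracket -> illegal
(7,7): flips 2 -> legal
W mobility = 12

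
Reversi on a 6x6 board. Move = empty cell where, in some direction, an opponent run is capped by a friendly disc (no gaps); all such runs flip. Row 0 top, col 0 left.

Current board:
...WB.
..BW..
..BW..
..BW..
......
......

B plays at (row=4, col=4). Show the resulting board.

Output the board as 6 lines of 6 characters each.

Place B at (4,4); scan 8 dirs for brackets.
Dir NW: opp run (3,3) capped by B -> flip
Dir N: first cell '.' (not opp) -> no flip
Dir NE: first cell '.' (not opp) -> no flip
Dir W: first cell '.' (not opp) -> no flip
Dir E: first cell '.' (not opp) -> no flip
Dir SW: first cell '.' (not opp) -> no flip
Dir S: first cell '.' (not opp) -> no flip
Dir SE: first cell '.' (not opp) -> no flip
All flips: (3,3)

Answer: ...WB.
..BW..
..BW..
..BB..
....B.
......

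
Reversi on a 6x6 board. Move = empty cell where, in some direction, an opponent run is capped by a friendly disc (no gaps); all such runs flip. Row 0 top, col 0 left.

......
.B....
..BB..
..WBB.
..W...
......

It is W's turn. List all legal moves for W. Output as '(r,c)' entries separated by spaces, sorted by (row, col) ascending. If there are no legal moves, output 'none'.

Answer: (1,2) (1,4) (2,4) (3,5)

Derivation:
(0,0): no bracket -> illegal
(0,1): no bracket -> illegal
(0,2): no bracket -> illegal
(1,0): no bracket -> illegal
(1,2): flips 1 -> legal
(1,3): no bracket -> illegal
(1,4): flips 1 -> legal
(2,0): no bracket -> illegal
(2,1): no bracket -> illegal
(2,4): flips 1 -> legal
(2,5): no bracket -> illegal
(3,1): no bracket -> illegal
(3,5): flips 2 -> legal
(4,3): no bracket -> illegal
(4,4): no bracket -> illegal
(4,5): no bracket -> illegal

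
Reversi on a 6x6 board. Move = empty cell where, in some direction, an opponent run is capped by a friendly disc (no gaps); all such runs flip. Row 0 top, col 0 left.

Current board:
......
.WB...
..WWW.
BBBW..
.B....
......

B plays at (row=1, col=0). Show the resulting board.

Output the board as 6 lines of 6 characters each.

Answer: ......
BBB...
..WWW.
BBBW..
.B....
......

Derivation:
Place B at (1,0); scan 8 dirs for brackets.
Dir NW: edge -> no flip
Dir N: first cell '.' (not opp) -> no flip
Dir NE: first cell '.' (not opp) -> no flip
Dir W: edge -> no flip
Dir E: opp run (1,1) capped by B -> flip
Dir SW: edge -> no flip
Dir S: first cell '.' (not opp) -> no flip
Dir SE: first cell '.' (not opp) -> no flip
All flips: (1,1)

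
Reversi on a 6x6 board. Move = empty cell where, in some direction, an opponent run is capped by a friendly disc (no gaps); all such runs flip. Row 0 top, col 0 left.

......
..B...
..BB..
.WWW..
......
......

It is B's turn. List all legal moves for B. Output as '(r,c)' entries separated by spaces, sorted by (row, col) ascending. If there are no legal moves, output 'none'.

(2,0): no bracket -> illegal
(2,1): no bracket -> illegal
(2,4): no bracket -> illegal
(3,0): no bracket -> illegal
(3,4): no bracket -> illegal
(4,0): flips 1 -> legal
(4,1): flips 1 -> legal
(4,2): flips 1 -> legal
(4,3): flips 1 -> legal
(4,4): flips 1 -> legal

Answer: (4,0) (4,1) (4,2) (4,3) (4,4)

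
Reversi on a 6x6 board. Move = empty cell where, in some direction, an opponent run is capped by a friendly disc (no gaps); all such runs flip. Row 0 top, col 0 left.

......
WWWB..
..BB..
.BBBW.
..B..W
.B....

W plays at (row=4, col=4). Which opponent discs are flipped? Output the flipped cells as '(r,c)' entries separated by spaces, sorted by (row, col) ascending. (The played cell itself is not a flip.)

Answer: (2,2) (3,3)

Derivation:
Dir NW: opp run (3,3) (2,2) capped by W -> flip
Dir N: first cell 'W' (not opp) -> no flip
Dir NE: first cell '.' (not opp) -> no flip
Dir W: first cell '.' (not opp) -> no flip
Dir E: first cell 'W' (not opp) -> no flip
Dir SW: first cell '.' (not opp) -> no flip
Dir S: first cell '.' (not opp) -> no flip
Dir SE: first cell '.' (not opp) -> no flip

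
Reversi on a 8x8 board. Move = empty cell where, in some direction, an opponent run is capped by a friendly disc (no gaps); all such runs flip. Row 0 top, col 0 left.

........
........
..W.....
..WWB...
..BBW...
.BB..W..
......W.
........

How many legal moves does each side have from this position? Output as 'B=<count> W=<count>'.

-- B to move --
(1,1): no bracket -> illegal
(1,2): flips 2 -> legal
(1,3): no bracket -> illegal
(2,1): flips 1 -> legal
(2,3): flips 1 -> legal
(2,4): flips 1 -> legal
(3,1): flips 2 -> legal
(3,5): no bracket -> illegal
(4,1): no bracket -> illegal
(4,5): flips 1 -> legal
(4,6): no bracket -> illegal
(5,3): no bracket -> illegal
(5,4): flips 1 -> legal
(5,6): no bracket -> illegal
(5,7): no bracket -> illegal
(6,4): no bracket -> illegal
(6,5): no bracket -> illegal
(6,7): no bracket -> illegal
(7,5): no bracket -> illegal
(7,6): no bracket -> illegal
(7,7): no bracket -> illegal
B mobility = 7
-- W to move --
(2,3): no bracket -> illegal
(2,4): flips 1 -> legal
(2,5): no bracket -> illegal
(3,1): no bracket -> illegal
(3,5): flips 1 -> legal
(4,0): no bracket -> illegal
(4,1): flips 2 -> legal
(4,5): no bracket -> illegal
(5,0): no bracket -> illegal
(5,3): flips 1 -> legal
(5,4): flips 1 -> legal
(6,0): flips 2 -> legal
(6,1): no bracket -> illegal
(6,2): flips 2 -> legal
(6,3): no bracket -> illegal
W mobility = 7

Answer: B=7 W=7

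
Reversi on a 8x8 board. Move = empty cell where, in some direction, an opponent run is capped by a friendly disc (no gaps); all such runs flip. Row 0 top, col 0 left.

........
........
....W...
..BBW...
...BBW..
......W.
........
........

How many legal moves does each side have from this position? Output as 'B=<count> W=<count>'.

Answer: B=5 W=4

Derivation:
-- B to move --
(1,3): no bracket -> illegal
(1,4): flips 2 -> legal
(1,5): flips 1 -> legal
(2,3): no bracket -> illegal
(2,5): flips 1 -> legal
(3,5): flips 1 -> legal
(3,6): no bracket -> illegal
(4,6): flips 1 -> legal
(4,7): no bracket -> illegal
(5,4): no bracket -> illegal
(5,5): no bracket -> illegal
(5,7): no bracket -> illegal
(6,5): no bracket -> illegal
(6,6): no bracket -> illegal
(6,7): no bracket -> illegal
B mobility = 5
-- W to move --
(2,1): no bracket -> illegal
(2,2): no bracket -> illegal
(2,3): no bracket -> illegal
(3,1): flips 2 -> legal
(3,5): no bracket -> illegal
(4,1): no bracket -> illegal
(4,2): flips 3 -> legal
(5,2): flips 1 -> legal
(5,3): no bracket -> illegal
(5,4): flips 1 -> legal
(5,5): no bracket -> illegal
W mobility = 4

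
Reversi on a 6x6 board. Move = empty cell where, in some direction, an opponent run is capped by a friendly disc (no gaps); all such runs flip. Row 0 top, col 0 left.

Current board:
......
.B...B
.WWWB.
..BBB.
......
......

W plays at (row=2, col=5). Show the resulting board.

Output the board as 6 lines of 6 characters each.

Answer: ......
.B...B
.WWWWW
..BBB.
......
......

Derivation:
Place W at (2,5); scan 8 dirs for brackets.
Dir NW: first cell '.' (not opp) -> no flip
Dir N: opp run (1,5), next='.' -> no flip
Dir NE: edge -> no flip
Dir W: opp run (2,4) capped by W -> flip
Dir E: edge -> no flip
Dir SW: opp run (3,4), next='.' -> no flip
Dir S: first cell '.' (not opp) -> no flip
Dir SE: edge -> no flip
All flips: (2,4)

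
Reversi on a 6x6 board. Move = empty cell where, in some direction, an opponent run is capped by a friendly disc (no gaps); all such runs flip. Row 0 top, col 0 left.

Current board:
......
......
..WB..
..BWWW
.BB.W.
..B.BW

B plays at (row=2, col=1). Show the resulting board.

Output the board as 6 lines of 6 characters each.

Place B at (2,1); scan 8 dirs for brackets.
Dir NW: first cell '.' (not opp) -> no flip
Dir N: first cell '.' (not opp) -> no flip
Dir NE: first cell '.' (not opp) -> no flip
Dir W: first cell '.' (not opp) -> no flip
Dir E: opp run (2,2) capped by B -> flip
Dir SW: first cell '.' (not opp) -> no flip
Dir S: first cell '.' (not opp) -> no flip
Dir SE: first cell 'B' (not opp) -> no flip
All flips: (2,2)

Answer: ......
......
.BBB..
..BWWW
.BB.W.
..B.BW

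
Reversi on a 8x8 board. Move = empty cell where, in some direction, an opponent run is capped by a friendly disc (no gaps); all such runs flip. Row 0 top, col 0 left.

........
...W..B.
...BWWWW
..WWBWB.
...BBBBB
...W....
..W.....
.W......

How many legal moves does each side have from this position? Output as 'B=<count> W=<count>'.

Answer: B=10 W=11

Derivation:
-- B to move --
(0,2): flips 3 -> legal
(0,3): flips 1 -> legal
(0,4): no bracket -> illegal
(1,2): no bracket -> illegal
(1,4): flips 2 -> legal
(1,5): flips 2 -> legal
(1,7): flips 2 -> legal
(2,1): flips 1 -> legal
(2,2): flips 1 -> legal
(3,1): flips 2 -> legal
(3,7): no bracket -> illegal
(4,1): flips 1 -> legal
(4,2): no bracket -> illegal
(5,1): no bracket -> illegal
(5,2): no bracket -> illegal
(5,4): no bracket -> illegal
(6,0): no bracket -> illegal
(6,1): no bracket -> illegal
(6,3): flips 1 -> legal
(6,4): no bracket -> illegal
(7,0): no bracket -> illegal
(7,2): no bracket -> illegal
(7,3): no bracket -> illegal
B mobility = 10
-- W to move --
(0,5): flips 1 -> legal
(0,6): flips 1 -> legal
(0,7): flips 1 -> legal
(1,2): no bracket -> illegal
(1,4): flips 1 -> legal
(1,5): no bracket -> illegal
(1,7): no bracket -> illegal
(2,2): flips 1 -> legal
(3,7): flips 1 -> legal
(4,2): no bracket -> illegal
(5,2): flips 2 -> legal
(5,4): flips 5 -> legal
(5,5): flips 2 -> legal
(5,6): flips 2 -> legal
(5,7): flips 1 -> legal
W mobility = 11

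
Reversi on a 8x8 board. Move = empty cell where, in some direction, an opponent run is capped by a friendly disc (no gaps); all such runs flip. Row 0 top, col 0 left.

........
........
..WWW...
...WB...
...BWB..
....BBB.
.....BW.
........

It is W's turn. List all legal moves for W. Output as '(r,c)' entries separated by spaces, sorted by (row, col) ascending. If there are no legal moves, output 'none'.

(2,5): no bracket -> illegal
(3,2): no bracket -> illegal
(3,5): flips 1 -> legal
(3,6): no bracket -> illegal
(4,2): flips 1 -> legal
(4,6): flips 2 -> legal
(4,7): no bracket -> illegal
(5,2): no bracket -> illegal
(5,3): flips 1 -> legal
(5,7): no bracket -> illegal
(6,3): no bracket -> illegal
(6,4): flips 2 -> legal
(6,7): flips 3 -> legal
(7,4): no bracket -> illegal
(7,5): no bracket -> illegal
(7,6): no bracket -> illegal

Answer: (3,5) (4,2) (4,6) (5,3) (6,4) (6,7)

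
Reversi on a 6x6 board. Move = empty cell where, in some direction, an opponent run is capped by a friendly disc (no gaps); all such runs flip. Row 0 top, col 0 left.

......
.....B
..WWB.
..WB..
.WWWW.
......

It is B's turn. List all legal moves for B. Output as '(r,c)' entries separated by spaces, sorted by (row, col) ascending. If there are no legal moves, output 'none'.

(1,1): flips 1 -> legal
(1,2): no bracket -> illegal
(1,3): flips 1 -> legal
(1,4): no bracket -> illegal
(2,1): flips 2 -> legal
(3,0): no bracket -> illegal
(3,1): flips 1 -> legal
(3,4): no bracket -> illegal
(3,5): no bracket -> illegal
(4,0): no bracket -> illegal
(4,5): no bracket -> illegal
(5,0): no bracket -> illegal
(5,1): flips 1 -> legal
(5,2): no bracket -> illegal
(5,3): flips 1 -> legal
(5,4): no bracket -> illegal
(5,5): flips 1 -> legal

Answer: (1,1) (1,3) (2,1) (3,1) (5,1) (5,3) (5,5)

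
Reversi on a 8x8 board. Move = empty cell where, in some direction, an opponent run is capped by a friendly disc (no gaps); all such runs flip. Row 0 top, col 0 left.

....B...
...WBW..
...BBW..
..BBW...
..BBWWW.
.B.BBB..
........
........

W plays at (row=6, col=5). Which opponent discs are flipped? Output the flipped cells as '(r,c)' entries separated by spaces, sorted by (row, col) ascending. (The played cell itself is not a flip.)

Answer: (5,5)

Derivation:
Dir NW: opp run (5,4) (4,3) (3,2), next='.' -> no flip
Dir N: opp run (5,5) capped by W -> flip
Dir NE: first cell '.' (not opp) -> no flip
Dir W: first cell '.' (not opp) -> no flip
Dir E: first cell '.' (not opp) -> no flip
Dir SW: first cell '.' (not opp) -> no flip
Dir S: first cell '.' (not opp) -> no flip
Dir SE: first cell '.' (not opp) -> no flip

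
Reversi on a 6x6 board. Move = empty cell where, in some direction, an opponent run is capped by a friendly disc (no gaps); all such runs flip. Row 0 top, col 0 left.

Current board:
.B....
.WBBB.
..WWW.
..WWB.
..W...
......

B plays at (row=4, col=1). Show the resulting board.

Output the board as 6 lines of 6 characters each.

Answer: .B....
.WBBB.
..WBW.
..BWB.
.BW...
......

Derivation:
Place B at (4,1); scan 8 dirs for brackets.
Dir NW: first cell '.' (not opp) -> no flip
Dir N: first cell '.' (not opp) -> no flip
Dir NE: opp run (3,2) (2,3) capped by B -> flip
Dir W: first cell '.' (not opp) -> no flip
Dir E: opp run (4,2), next='.' -> no flip
Dir SW: first cell '.' (not opp) -> no flip
Dir S: first cell '.' (not opp) -> no flip
Dir SE: first cell '.' (not opp) -> no flip
All flips: (2,3) (3,2)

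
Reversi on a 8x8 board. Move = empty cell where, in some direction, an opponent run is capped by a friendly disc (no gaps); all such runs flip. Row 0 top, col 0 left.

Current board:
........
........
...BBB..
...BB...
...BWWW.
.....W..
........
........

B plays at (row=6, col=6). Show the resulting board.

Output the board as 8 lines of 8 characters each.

Place B at (6,6); scan 8 dirs for brackets.
Dir NW: opp run (5,5) (4,4) capped by B -> flip
Dir N: first cell '.' (not opp) -> no flip
Dir NE: first cell '.' (not opp) -> no flip
Dir W: first cell '.' (not opp) -> no flip
Dir E: first cell '.' (not opp) -> no flip
Dir SW: first cell '.' (not opp) -> no flip
Dir S: first cell '.' (not opp) -> no flip
Dir SE: first cell '.' (not opp) -> no flip
All flips: (4,4) (5,5)

Answer: ........
........
...BBB..
...BB...
...BBWW.
.....B..
......B.
........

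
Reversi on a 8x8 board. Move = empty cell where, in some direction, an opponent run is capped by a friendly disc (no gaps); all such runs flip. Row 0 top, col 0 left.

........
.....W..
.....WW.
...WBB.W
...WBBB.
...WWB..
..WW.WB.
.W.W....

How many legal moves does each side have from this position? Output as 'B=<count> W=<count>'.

-- B to move --
(0,4): no bracket -> illegal
(0,5): flips 2 -> legal
(0,6): no bracket -> illegal
(1,4): no bracket -> illegal
(1,6): flips 1 -> legal
(1,7): flips 1 -> legal
(2,2): flips 1 -> legal
(2,3): no bracket -> illegal
(2,4): no bracket -> illegal
(2,7): no bracket -> illegal
(3,2): flips 1 -> legal
(3,6): no bracket -> illegal
(4,2): flips 1 -> legal
(4,7): no bracket -> illegal
(5,1): no bracket -> illegal
(5,2): flips 3 -> legal
(5,6): no bracket -> illegal
(6,0): no bracket -> illegal
(6,1): no bracket -> illegal
(6,4): flips 2 -> legal
(7,0): no bracket -> illegal
(7,2): flips 2 -> legal
(7,4): no bracket -> illegal
(7,5): flips 1 -> legal
(7,6): no bracket -> illegal
B mobility = 10
-- W to move --
(2,3): no bracket -> illegal
(2,4): flips 2 -> legal
(3,6): flips 3 -> legal
(4,7): flips 3 -> legal
(5,6): flips 1 -> legal
(5,7): no bracket -> illegal
(6,4): flips 2 -> legal
(6,7): flips 1 -> legal
(7,5): no bracket -> illegal
(7,6): no bracket -> illegal
(7,7): flips 3 -> legal
W mobility = 7

Answer: B=10 W=7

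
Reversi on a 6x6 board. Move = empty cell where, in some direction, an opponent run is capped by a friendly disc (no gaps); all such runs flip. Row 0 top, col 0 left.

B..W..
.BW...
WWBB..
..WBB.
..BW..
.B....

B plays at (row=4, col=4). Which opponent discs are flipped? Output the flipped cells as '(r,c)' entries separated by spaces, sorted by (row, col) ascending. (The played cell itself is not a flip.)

Dir NW: first cell 'B' (not opp) -> no flip
Dir N: first cell 'B' (not opp) -> no flip
Dir NE: first cell '.' (not opp) -> no flip
Dir W: opp run (4,3) capped by B -> flip
Dir E: first cell '.' (not opp) -> no flip
Dir SW: first cell '.' (not opp) -> no flip
Dir S: first cell '.' (not opp) -> no flip
Dir SE: first cell '.' (not opp) -> no flip

Answer: (4,3)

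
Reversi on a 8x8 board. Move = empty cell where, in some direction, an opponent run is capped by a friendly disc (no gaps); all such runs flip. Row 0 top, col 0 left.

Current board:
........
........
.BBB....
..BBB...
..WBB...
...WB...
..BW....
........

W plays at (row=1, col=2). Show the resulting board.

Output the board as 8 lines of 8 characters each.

Place W at (1,2); scan 8 dirs for brackets.
Dir NW: first cell '.' (not opp) -> no flip
Dir N: first cell '.' (not opp) -> no flip
Dir NE: first cell '.' (not opp) -> no flip
Dir W: first cell '.' (not opp) -> no flip
Dir E: first cell '.' (not opp) -> no flip
Dir SW: opp run (2,1), next='.' -> no flip
Dir S: opp run (2,2) (3,2) capped by W -> flip
Dir SE: opp run (2,3) (3,4), next='.' -> no flip
All flips: (2,2) (3,2)

Answer: ........
..W.....
.BWB....
..WBB...
..WBB...
...WB...
..BW....
........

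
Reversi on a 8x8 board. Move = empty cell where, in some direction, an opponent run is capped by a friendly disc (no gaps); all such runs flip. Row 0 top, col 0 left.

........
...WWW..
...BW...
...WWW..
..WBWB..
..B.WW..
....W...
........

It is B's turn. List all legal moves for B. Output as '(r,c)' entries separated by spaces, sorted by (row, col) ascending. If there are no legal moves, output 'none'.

(0,2): no bracket -> illegal
(0,3): flips 1 -> legal
(0,4): no bracket -> illegal
(0,5): flips 1 -> legal
(0,6): no bracket -> illegal
(1,2): no bracket -> illegal
(1,6): no bracket -> illegal
(2,2): no bracket -> illegal
(2,5): flips 3 -> legal
(2,6): no bracket -> illegal
(3,1): no bracket -> illegal
(3,2): flips 1 -> legal
(3,6): no bracket -> illegal
(4,1): flips 1 -> legal
(4,6): no bracket -> illegal
(5,1): no bracket -> illegal
(5,3): no bracket -> illegal
(5,6): no bracket -> illegal
(6,3): flips 1 -> legal
(6,5): flips 2 -> legal
(6,6): no bracket -> illegal
(7,3): no bracket -> illegal
(7,4): no bracket -> illegal
(7,5): no bracket -> illegal

Answer: (0,3) (0,5) (2,5) (3,2) (4,1) (6,3) (6,5)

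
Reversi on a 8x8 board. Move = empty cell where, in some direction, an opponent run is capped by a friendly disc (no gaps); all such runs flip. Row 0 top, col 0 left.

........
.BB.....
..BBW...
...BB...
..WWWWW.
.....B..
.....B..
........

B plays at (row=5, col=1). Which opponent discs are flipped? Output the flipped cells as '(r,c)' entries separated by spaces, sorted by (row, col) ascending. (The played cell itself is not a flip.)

Answer: (4,2)

Derivation:
Dir NW: first cell '.' (not opp) -> no flip
Dir N: first cell '.' (not opp) -> no flip
Dir NE: opp run (4,2) capped by B -> flip
Dir W: first cell '.' (not opp) -> no flip
Dir E: first cell '.' (not opp) -> no flip
Dir SW: first cell '.' (not opp) -> no flip
Dir S: first cell '.' (not opp) -> no flip
Dir SE: first cell '.' (not opp) -> no flip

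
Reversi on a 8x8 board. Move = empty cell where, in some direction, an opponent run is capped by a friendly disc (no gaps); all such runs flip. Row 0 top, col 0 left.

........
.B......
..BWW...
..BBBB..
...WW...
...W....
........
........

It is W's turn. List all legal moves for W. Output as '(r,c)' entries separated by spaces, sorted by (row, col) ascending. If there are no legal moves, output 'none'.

(0,0): flips 3 -> legal
(0,1): no bracket -> illegal
(0,2): no bracket -> illegal
(1,0): no bracket -> illegal
(1,2): no bracket -> illegal
(1,3): no bracket -> illegal
(2,0): no bracket -> illegal
(2,1): flips 2 -> legal
(2,5): flips 1 -> legal
(2,6): flips 1 -> legal
(3,1): no bracket -> illegal
(3,6): no bracket -> illegal
(4,1): flips 1 -> legal
(4,2): flips 1 -> legal
(4,5): flips 1 -> legal
(4,6): flips 1 -> legal

Answer: (0,0) (2,1) (2,5) (2,6) (4,1) (4,2) (4,5) (4,6)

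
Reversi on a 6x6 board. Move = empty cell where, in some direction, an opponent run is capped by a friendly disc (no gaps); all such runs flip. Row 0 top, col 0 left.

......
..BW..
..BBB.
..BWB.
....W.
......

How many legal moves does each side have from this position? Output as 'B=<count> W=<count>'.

-- B to move --
(0,2): flips 1 -> legal
(0,3): flips 1 -> legal
(0,4): flips 1 -> legal
(1,4): flips 1 -> legal
(3,5): no bracket -> illegal
(4,2): flips 1 -> legal
(4,3): flips 1 -> legal
(4,5): no bracket -> illegal
(5,3): no bracket -> illegal
(5,4): flips 1 -> legal
(5,5): flips 2 -> legal
B mobility = 8
-- W to move --
(0,1): no bracket -> illegal
(0,2): no bracket -> illegal
(0,3): no bracket -> illegal
(1,1): flips 2 -> legal
(1,4): flips 2 -> legal
(1,5): flips 1 -> legal
(2,1): no bracket -> illegal
(2,5): no bracket -> illegal
(3,1): flips 2 -> legal
(3,5): flips 2 -> legal
(4,1): no bracket -> illegal
(4,2): no bracket -> illegal
(4,3): no bracket -> illegal
(4,5): no bracket -> illegal
W mobility = 5

Answer: B=8 W=5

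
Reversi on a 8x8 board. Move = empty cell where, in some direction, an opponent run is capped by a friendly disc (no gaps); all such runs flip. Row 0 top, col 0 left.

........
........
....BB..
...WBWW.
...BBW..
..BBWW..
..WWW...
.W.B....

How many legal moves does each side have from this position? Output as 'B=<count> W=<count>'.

-- B to move --
(2,2): flips 1 -> legal
(2,3): flips 1 -> legal
(2,6): flips 1 -> legal
(2,7): no bracket -> illegal
(3,2): flips 1 -> legal
(3,7): flips 2 -> legal
(4,2): flips 1 -> legal
(4,6): flips 4 -> legal
(4,7): flips 1 -> legal
(5,1): flips 1 -> legal
(5,6): flips 3 -> legal
(6,0): no bracket -> illegal
(6,1): no bracket -> illegal
(6,5): flips 4 -> legal
(6,6): flips 1 -> legal
(7,0): no bracket -> illegal
(7,2): flips 1 -> legal
(7,4): flips 3 -> legal
(7,5): flips 1 -> legal
B mobility = 15
-- W to move --
(1,3): flips 1 -> legal
(1,4): flips 4 -> legal
(1,5): flips 2 -> legal
(1,6): no bracket -> illegal
(2,3): flips 1 -> legal
(2,6): no bracket -> illegal
(3,2): flips 1 -> legal
(4,1): flips 1 -> legal
(4,2): flips 4 -> legal
(5,1): flips 2 -> legal
(6,1): no bracket -> illegal
(7,2): no bracket -> illegal
(7,4): no bracket -> illegal
W mobility = 8

Answer: B=15 W=8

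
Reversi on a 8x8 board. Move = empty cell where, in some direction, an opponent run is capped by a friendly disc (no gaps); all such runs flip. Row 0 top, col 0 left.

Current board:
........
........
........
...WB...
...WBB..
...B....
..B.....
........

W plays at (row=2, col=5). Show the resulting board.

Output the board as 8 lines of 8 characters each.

Answer: ........
........
.....W..
...WW...
...WBB..
...B....
..B.....
........

Derivation:
Place W at (2,5); scan 8 dirs for brackets.
Dir NW: first cell '.' (not opp) -> no flip
Dir N: first cell '.' (not opp) -> no flip
Dir NE: first cell '.' (not opp) -> no flip
Dir W: first cell '.' (not opp) -> no flip
Dir E: first cell '.' (not opp) -> no flip
Dir SW: opp run (3,4) capped by W -> flip
Dir S: first cell '.' (not opp) -> no flip
Dir SE: first cell '.' (not opp) -> no flip
All flips: (3,4)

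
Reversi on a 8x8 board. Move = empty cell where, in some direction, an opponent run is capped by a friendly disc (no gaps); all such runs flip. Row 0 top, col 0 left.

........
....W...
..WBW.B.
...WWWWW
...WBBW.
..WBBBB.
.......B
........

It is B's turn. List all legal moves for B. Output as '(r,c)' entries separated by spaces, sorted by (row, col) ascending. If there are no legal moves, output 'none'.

Answer: (0,4) (0,5) (1,1) (2,1) (2,5) (2,7) (3,2) (4,2) (4,7) (5,1)

Derivation:
(0,3): no bracket -> illegal
(0,4): flips 3 -> legal
(0,5): flips 1 -> legal
(1,1): flips 2 -> legal
(1,2): no bracket -> illegal
(1,3): no bracket -> illegal
(1,5): no bracket -> illegal
(2,1): flips 1 -> legal
(2,5): flips 2 -> legal
(2,7): flips 1 -> legal
(3,1): no bracket -> illegal
(3,2): flips 1 -> legal
(4,1): no bracket -> illegal
(4,2): flips 1 -> legal
(4,7): flips 1 -> legal
(5,1): flips 1 -> legal
(5,7): no bracket -> illegal
(6,1): no bracket -> illegal
(6,2): no bracket -> illegal
(6,3): no bracket -> illegal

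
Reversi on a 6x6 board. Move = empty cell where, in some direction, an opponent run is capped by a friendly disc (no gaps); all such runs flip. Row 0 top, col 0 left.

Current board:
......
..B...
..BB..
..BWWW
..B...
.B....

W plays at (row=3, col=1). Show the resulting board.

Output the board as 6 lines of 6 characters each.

Place W at (3,1); scan 8 dirs for brackets.
Dir NW: first cell '.' (not opp) -> no flip
Dir N: first cell '.' (not opp) -> no flip
Dir NE: opp run (2,2), next='.' -> no flip
Dir W: first cell '.' (not opp) -> no flip
Dir E: opp run (3,2) capped by W -> flip
Dir SW: first cell '.' (not opp) -> no flip
Dir S: first cell '.' (not opp) -> no flip
Dir SE: opp run (4,2), next='.' -> no flip
All flips: (3,2)

Answer: ......
..B...
..BB..
.WWWWW
..B...
.B....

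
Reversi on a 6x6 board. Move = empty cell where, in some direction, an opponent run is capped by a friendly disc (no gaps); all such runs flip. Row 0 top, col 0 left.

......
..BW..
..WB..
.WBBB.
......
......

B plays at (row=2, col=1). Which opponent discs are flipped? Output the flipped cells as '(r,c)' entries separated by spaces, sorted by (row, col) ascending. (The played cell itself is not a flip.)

Answer: (2,2)

Derivation:
Dir NW: first cell '.' (not opp) -> no flip
Dir N: first cell '.' (not opp) -> no flip
Dir NE: first cell 'B' (not opp) -> no flip
Dir W: first cell '.' (not opp) -> no flip
Dir E: opp run (2,2) capped by B -> flip
Dir SW: first cell '.' (not opp) -> no flip
Dir S: opp run (3,1), next='.' -> no flip
Dir SE: first cell 'B' (not opp) -> no flip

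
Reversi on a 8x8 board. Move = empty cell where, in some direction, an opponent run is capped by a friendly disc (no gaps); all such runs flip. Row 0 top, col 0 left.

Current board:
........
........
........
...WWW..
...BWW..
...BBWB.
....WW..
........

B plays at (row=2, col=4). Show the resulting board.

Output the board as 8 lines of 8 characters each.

Place B at (2,4); scan 8 dirs for brackets.
Dir NW: first cell '.' (not opp) -> no flip
Dir N: first cell '.' (not opp) -> no flip
Dir NE: first cell '.' (not opp) -> no flip
Dir W: first cell '.' (not opp) -> no flip
Dir E: first cell '.' (not opp) -> no flip
Dir SW: opp run (3,3), next='.' -> no flip
Dir S: opp run (3,4) (4,4) capped by B -> flip
Dir SE: opp run (3,5), next='.' -> no flip
All flips: (3,4) (4,4)

Answer: ........
........
....B...
...WBW..
...BBW..
...BBWB.
....WW..
........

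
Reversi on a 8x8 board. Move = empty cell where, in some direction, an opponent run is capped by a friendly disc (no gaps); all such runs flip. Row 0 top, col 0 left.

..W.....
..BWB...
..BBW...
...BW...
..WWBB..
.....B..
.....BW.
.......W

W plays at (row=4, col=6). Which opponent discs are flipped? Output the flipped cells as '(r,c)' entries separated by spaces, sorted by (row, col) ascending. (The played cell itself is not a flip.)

Dir NW: first cell '.' (not opp) -> no flip
Dir N: first cell '.' (not opp) -> no flip
Dir NE: first cell '.' (not opp) -> no flip
Dir W: opp run (4,5) (4,4) capped by W -> flip
Dir E: first cell '.' (not opp) -> no flip
Dir SW: opp run (5,5), next='.' -> no flip
Dir S: first cell '.' (not opp) -> no flip
Dir SE: first cell '.' (not opp) -> no flip

Answer: (4,4) (4,5)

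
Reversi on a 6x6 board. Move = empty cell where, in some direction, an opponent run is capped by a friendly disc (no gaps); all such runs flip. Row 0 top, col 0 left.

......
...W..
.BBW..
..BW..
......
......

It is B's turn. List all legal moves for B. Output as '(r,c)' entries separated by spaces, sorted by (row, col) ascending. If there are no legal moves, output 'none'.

Answer: (0,4) (1,4) (2,4) (3,4) (4,4)

Derivation:
(0,2): no bracket -> illegal
(0,3): no bracket -> illegal
(0,4): flips 1 -> legal
(1,2): no bracket -> illegal
(1,4): flips 1 -> legal
(2,4): flips 1 -> legal
(3,4): flips 1 -> legal
(4,2): no bracket -> illegal
(4,3): no bracket -> illegal
(4,4): flips 1 -> legal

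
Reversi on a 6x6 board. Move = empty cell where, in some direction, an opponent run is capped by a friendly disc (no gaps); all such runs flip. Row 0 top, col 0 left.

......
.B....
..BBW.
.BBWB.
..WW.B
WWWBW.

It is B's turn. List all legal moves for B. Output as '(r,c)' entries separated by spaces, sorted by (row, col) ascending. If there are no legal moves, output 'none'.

Answer: (1,4) (2,5) (4,4) (5,5)

Derivation:
(1,3): no bracket -> illegal
(1,4): flips 1 -> legal
(1,5): no bracket -> illegal
(2,5): flips 1 -> legal
(3,5): no bracket -> illegal
(4,0): no bracket -> illegal
(4,1): no bracket -> illegal
(4,4): flips 1 -> legal
(5,5): flips 1 -> legal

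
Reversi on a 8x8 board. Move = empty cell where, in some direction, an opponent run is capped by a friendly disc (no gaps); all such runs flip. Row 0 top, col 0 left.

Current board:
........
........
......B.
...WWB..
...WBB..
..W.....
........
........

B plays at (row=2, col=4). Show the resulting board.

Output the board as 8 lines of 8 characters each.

Answer: ........
........
....B.B.
...WBB..
...WBB..
..W.....
........
........

Derivation:
Place B at (2,4); scan 8 dirs for brackets.
Dir NW: first cell '.' (not opp) -> no flip
Dir N: first cell '.' (not opp) -> no flip
Dir NE: first cell '.' (not opp) -> no flip
Dir W: first cell '.' (not opp) -> no flip
Dir E: first cell '.' (not opp) -> no flip
Dir SW: opp run (3,3), next='.' -> no flip
Dir S: opp run (3,4) capped by B -> flip
Dir SE: first cell 'B' (not opp) -> no flip
All flips: (3,4)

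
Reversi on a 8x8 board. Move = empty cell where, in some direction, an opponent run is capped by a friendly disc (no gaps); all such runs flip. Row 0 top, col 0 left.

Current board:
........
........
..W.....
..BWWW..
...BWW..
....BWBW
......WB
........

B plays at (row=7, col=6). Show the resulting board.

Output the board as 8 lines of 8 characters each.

Place B at (7,6); scan 8 dirs for brackets.
Dir NW: first cell '.' (not opp) -> no flip
Dir N: opp run (6,6) capped by B -> flip
Dir NE: first cell 'B' (not opp) -> no flip
Dir W: first cell '.' (not opp) -> no flip
Dir E: first cell '.' (not opp) -> no flip
Dir SW: edge -> no flip
Dir S: edge -> no flip
Dir SE: edge -> no flip
All flips: (6,6)

Answer: ........
........
..W.....
..BWWW..
...BWW..
....BWBW
......BB
......B.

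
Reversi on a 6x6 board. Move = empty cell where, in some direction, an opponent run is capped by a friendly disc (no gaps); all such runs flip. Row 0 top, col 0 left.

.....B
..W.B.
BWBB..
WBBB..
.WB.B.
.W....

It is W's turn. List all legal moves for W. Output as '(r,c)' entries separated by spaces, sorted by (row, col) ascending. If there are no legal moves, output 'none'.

(0,3): no bracket -> illegal
(0,4): no bracket -> illegal
(1,0): flips 1 -> legal
(1,1): no bracket -> illegal
(1,3): no bracket -> illegal
(1,5): no bracket -> illegal
(2,4): flips 4 -> legal
(2,5): no bracket -> illegal
(3,4): flips 4 -> legal
(3,5): no bracket -> illegal
(4,0): no bracket -> illegal
(4,3): flips 2 -> legal
(4,5): no bracket -> illegal
(5,2): flips 3 -> legal
(5,3): no bracket -> illegal
(5,4): no bracket -> illegal
(5,5): no bracket -> illegal

Answer: (1,0) (2,4) (3,4) (4,3) (5,2)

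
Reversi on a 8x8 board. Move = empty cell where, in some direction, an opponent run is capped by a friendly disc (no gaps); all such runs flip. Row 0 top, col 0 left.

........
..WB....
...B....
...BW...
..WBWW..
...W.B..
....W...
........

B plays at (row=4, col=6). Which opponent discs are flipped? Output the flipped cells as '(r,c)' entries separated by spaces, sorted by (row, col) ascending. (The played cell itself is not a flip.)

Dir NW: first cell '.' (not opp) -> no flip
Dir N: first cell '.' (not opp) -> no flip
Dir NE: first cell '.' (not opp) -> no flip
Dir W: opp run (4,5) (4,4) capped by B -> flip
Dir E: first cell '.' (not opp) -> no flip
Dir SW: first cell 'B' (not opp) -> no flip
Dir S: first cell '.' (not opp) -> no flip
Dir SE: first cell '.' (not opp) -> no flip

Answer: (4,4) (4,5)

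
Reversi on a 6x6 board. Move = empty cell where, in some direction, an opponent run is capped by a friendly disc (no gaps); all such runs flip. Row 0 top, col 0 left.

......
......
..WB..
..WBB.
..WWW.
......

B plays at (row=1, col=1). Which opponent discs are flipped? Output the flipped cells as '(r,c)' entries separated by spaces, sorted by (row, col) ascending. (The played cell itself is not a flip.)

Dir NW: first cell '.' (not opp) -> no flip
Dir N: first cell '.' (not opp) -> no flip
Dir NE: first cell '.' (not opp) -> no flip
Dir W: first cell '.' (not opp) -> no flip
Dir E: first cell '.' (not opp) -> no flip
Dir SW: first cell '.' (not opp) -> no flip
Dir S: first cell '.' (not opp) -> no flip
Dir SE: opp run (2,2) capped by B -> flip

Answer: (2,2)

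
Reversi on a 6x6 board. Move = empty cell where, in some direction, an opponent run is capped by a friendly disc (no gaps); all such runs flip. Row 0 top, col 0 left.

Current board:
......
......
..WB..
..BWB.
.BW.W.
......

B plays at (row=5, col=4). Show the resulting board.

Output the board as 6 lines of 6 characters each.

Place B at (5,4); scan 8 dirs for brackets.
Dir NW: first cell '.' (not opp) -> no flip
Dir N: opp run (4,4) capped by B -> flip
Dir NE: first cell '.' (not opp) -> no flip
Dir W: first cell '.' (not opp) -> no flip
Dir E: first cell '.' (not opp) -> no flip
Dir SW: edge -> no flip
Dir S: edge -> no flip
Dir SE: edge -> no flip
All flips: (4,4)

Answer: ......
......
..WB..
..BWB.
.BW.B.
....B.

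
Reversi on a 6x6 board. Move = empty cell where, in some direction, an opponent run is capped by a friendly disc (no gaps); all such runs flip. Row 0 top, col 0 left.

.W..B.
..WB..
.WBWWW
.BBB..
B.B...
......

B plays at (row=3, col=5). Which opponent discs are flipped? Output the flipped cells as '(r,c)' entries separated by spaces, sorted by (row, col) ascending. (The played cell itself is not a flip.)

Dir NW: opp run (2,4) capped by B -> flip
Dir N: opp run (2,5), next='.' -> no flip
Dir NE: edge -> no flip
Dir W: first cell '.' (not opp) -> no flip
Dir E: edge -> no flip
Dir SW: first cell '.' (not opp) -> no flip
Dir S: first cell '.' (not opp) -> no flip
Dir SE: edge -> no flip

Answer: (2,4)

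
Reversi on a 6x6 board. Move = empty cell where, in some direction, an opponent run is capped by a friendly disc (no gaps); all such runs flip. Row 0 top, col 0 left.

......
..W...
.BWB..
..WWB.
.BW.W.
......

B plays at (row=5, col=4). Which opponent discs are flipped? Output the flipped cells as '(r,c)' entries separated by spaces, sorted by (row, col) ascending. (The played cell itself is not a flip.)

Answer: (4,4)

Derivation:
Dir NW: first cell '.' (not opp) -> no flip
Dir N: opp run (4,4) capped by B -> flip
Dir NE: first cell '.' (not opp) -> no flip
Dir W: first cell '.' (not opp) -> no flip
Dir E: first cell '.' (not opp) -> no flip
Dir SW: edge -> no flip
Dir S: edge -> no flip
Dir SE: edge -> no flip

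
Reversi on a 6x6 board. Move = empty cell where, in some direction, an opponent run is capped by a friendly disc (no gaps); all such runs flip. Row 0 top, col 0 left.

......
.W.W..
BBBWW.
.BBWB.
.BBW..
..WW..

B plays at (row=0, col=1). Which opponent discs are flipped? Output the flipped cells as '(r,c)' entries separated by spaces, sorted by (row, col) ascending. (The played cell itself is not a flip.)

Dir NW: edge -> no flip
Dir N: edge -> no flip
Dir NE: edge -> no flip
Dir W: first cell '.' (not opp) -> no flip
Dir E: first cell '.' (not opp) -> no flip
Dir SW: first cell '.' (not opp) -> no flip
Dir S: opp run (1,1) capped by B -> flip
Dir SE: first cell '.' (not opp) -> no flip

Answer: (1,1)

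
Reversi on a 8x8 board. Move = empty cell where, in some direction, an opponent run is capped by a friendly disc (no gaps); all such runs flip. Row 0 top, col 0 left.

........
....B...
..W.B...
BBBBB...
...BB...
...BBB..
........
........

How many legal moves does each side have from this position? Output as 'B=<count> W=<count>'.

-- B to move --
(1,1): flips 1 -> legal
(1,2): flips 1 -> legal
(1,3): flips 1 -> legal
(2,1): no bracket -> illegal
(2,3): no bracket -> illegal
B mobility = 3
-- W to move --
(0,3): no bracket -> illegal
(0,4): no bracket -> illegal
(0,5): no bracket -> illegal
(1,3): no bracket -> illegal
(1,5): no bracket -> illegal
(2,0): no bracket -> illegal
(2,1): no bracket -> illegal
(2,3): no bracket -> illegal
(2,5): no bracket -> illegal
(3,5): no bracket -> illegal
(4,0): flips 1 -> legal
(4,1): no bracket -> illegal
(4,2): flips 1 -> legal
(4,5): no bracket -> illegal
(4,6): no bracket -> illegal
(5,2): no bracket -> illegal
(5,6): no bracket -> illegal
(6,2): no bracket -> illegal
(6,3): no bracket -> illegal
(6,4): no bracket -> illegal
(6,5): no bracket -> illegal
(6,6): flips 3 -> legal
W mobility = 3

Answer: B=3 W=3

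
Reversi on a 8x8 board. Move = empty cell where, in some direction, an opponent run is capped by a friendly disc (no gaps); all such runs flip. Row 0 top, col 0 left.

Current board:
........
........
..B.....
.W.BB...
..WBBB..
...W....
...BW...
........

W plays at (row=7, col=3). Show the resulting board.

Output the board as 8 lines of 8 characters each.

Place W at (7,3); scan 8 dirs for brackets.
Dir NW: first cell '.' (not opp) -> no flip
Dir N: opp run (6,3) capped by W -> flip
Dir NE: first cell 'W' (not opp) -> no flip
Dir W: first cell '.' (not opp) -> no flip
Dir E: first cell '.' (not opp) -> no flip
Dir SW: edge -> no flip
Dir S: edge -> no flip
Dir SE: edge -> no flip
All flips: (6,3)

Answer: ........
........
..B.....
.W.BB...
..WBBB..
...W....
...WW...
...W....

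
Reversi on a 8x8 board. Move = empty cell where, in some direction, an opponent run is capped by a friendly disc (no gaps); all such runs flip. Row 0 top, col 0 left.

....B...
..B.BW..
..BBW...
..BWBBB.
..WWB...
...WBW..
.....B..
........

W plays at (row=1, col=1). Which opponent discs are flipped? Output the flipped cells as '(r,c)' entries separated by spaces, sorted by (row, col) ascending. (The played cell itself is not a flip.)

Answer: (2,2)

Derivation:
Dir NW: first cell '.' (not opp) -> no flip
Dir N: first cell '.' (not opp) -> no flip
Dir NE: first cell '.' (not opp) -> no flip
Dir W: first cell '.' (not opp) -> no flip
Dir E: opp run (1,2), next='.' -> no flip
Dir SW: first cell '.' (not opp) -> no flip
Dir S: first cell '.' (not opp) -> no flip
Dir SE: opp run (2,2) capped by W -> flip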